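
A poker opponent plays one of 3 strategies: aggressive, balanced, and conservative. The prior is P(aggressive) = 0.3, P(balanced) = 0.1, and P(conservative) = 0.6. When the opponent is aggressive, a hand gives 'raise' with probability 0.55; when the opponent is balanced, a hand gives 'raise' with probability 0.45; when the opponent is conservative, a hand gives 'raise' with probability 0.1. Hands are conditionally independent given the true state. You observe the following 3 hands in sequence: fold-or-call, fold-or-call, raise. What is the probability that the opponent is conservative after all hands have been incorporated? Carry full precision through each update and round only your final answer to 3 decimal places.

After 'fold-or-call': normaliser = 0.45·0.3000 + 0.55·0.1000 + 0.9·0.6000; P(aggressive) ≈ 0.1849, P(balanced) ≈ 0.0753, P(conservative) ≈ 0.7397
After 'fold-or-call': normaliser = 0.45·0.1849 + 0.55·0.0753 + 0.9·0.7397; P(aggressive) ≈ 0.1053, P(balanced) ≈ 0.0524, P(conservative) ≈ 0.8423
After 'raise': normaliser = 0.55·0.1053 + 0.45·0.0524 + 0.1·0.8423; P(aggressive) ≈ 0.3494, P(balanced) ≈ 0.1424, P(conservative) ≈ 0.5082

0.508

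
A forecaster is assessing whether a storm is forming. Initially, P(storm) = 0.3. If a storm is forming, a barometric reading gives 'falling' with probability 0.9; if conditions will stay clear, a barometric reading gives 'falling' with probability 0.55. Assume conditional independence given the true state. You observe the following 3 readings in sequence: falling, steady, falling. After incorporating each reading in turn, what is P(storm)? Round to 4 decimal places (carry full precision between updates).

After 'falling': P(storm) = 0.9·0.3000 / (0.9·0.3000 + 0.55·0.7000) ≈ 0.4122
After 'steady': P(storm) = 0.1·0.4122 / (0.1·0.4122 + 0.45·0.5878) ≈ 0.1348
After 'falling': P(storm) = 0.9·0.1348 / (0.9·0.1348 + 0.55·0.8652) ≈ 0.2032

0.2032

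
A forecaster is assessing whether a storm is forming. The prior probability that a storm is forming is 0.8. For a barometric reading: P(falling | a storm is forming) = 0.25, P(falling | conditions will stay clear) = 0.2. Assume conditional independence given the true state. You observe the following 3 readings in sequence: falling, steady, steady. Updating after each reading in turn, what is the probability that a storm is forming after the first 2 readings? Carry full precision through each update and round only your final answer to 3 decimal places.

0.824

After 'falling': P(storm) = 0.25·0.8000 / (0.25·0.8000 + 0.2·0.2000) ≈ 0.8333
After 'steady': P(storm) = 0.75·0.8333 / (0.75·0.8333 + 0.8·0.1667) ≈ 0.8242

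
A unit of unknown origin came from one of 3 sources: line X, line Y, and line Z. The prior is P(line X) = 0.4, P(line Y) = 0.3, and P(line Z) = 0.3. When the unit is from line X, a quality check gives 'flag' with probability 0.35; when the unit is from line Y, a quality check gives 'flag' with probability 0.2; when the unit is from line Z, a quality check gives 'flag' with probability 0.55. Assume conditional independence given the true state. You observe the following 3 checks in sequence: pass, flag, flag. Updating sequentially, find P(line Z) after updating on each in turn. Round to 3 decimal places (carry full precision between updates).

0.496

After 'pass': normaliser = 0.65·0.4000 + 0.8·0.3000 + 0.45·0.3000; P(line X) ≈ 0.4094, P(line Y) ≈ 0.3780, P(line Z) ≈ 0.2126
After 'flag': normaliser = 0.35·0.4094 + 0.2·0.3780 + 0.55·0.2126; P(line X) ≈ 0.4267, P(line Y) ≈ 0.2251, P(line Z) ≈ 0.3482
After 'flag': normaliser = 0.35·0.4267 + 0.2·0.2251 + 0.55·0.3482; P(line X) ≈ 0.3871, P(line Y) ≈ 0.1167, P(line Z) ≈ 0.4963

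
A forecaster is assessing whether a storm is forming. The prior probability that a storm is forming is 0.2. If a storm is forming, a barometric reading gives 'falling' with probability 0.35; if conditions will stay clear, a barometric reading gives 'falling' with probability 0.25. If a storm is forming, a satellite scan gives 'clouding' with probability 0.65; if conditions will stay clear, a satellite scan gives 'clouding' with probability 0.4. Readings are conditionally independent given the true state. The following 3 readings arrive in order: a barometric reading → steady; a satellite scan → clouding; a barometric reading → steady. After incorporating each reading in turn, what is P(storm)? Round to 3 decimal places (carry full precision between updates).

0.234

Each posterior becomes the prior for the next update.
After a barometric reading='steady': P(storm) = 0.65·0.2000 / (0.65·0.2000 + 0.75·0.8000) ≈ 0.1781
After a satellite scan='clouding': P(storm) = 0.65·0.1781 / (0.65·0.1781 + 0.4·0.8219) ≈ 0.2604
After a barometric reading='steady': P(storm) = 0.65·0.2604 / (0.65·0.2604 + 0.75·0.7396) ≈ 0.2338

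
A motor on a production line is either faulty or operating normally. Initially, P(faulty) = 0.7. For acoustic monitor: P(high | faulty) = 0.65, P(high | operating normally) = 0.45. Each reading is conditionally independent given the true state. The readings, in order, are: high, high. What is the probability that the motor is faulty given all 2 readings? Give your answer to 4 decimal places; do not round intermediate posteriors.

0.8296

After 'high': P(faulty) = 0.65·0.7000 / (0.65·0.7000 + 0.45·0.3000) ≈ 0.7712
After 'high': P(faulty) = 0.65·0.7712 / (0.65·0.7712 + 0.45·0.2288) ≈ 0.8296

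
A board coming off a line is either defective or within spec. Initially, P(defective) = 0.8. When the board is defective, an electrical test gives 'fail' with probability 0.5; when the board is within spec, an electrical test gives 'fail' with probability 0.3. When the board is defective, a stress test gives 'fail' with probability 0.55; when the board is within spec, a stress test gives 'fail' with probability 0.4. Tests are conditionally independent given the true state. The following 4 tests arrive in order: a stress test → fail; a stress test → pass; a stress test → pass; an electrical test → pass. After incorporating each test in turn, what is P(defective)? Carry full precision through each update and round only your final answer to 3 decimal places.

After a stress test='fail': P(defective) = 0.55·0.8000 / (0.55·0.8000 + 0.4·0.2000) ≈ 0.8462
After a stress test='pass': P(defective) = 0.45·0.8462 / (0.45·0.8462 + 0.6·0.1538) ≈ 0.8049
After a stress test='pass': P(defective) = 0.45·0.8049 / (0.45·0.8049 + 0.6·0.1951) ≈ 0.7557
After an electrical test='pass': P(defective) = 0.5·0.7557 / (0.5·0.7557 + 0.7·0.2443) ≈ 0.6885

0.688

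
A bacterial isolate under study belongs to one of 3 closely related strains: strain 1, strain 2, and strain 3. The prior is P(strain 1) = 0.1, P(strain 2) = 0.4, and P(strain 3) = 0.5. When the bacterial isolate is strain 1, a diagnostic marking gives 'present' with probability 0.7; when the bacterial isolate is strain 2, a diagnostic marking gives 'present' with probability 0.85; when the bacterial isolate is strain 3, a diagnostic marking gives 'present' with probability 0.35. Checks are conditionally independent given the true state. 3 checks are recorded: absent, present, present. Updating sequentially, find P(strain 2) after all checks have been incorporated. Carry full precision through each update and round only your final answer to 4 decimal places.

0.4430

After 'absent': normaliser = 0.3·0.1000 + 0.15·0.4000 + 0.65·0.5000; P(strain 1) ≈ 0.0723, P(strain 2) ≈ 0.1446, P(strain 3) ≈ 0.7831
After 'present': normaliser = 0.7·0.0723 + 0.85·0.1446 + 0.35·0.7831; P(strain 1) ≈ 0.1131, P(strain 2) ≈ 0.2746, P(strain 3) ≈ 0.6124
After 'present': normaliser = 0.7·0.1131 + 0.85·0.2746 + 0.35·0.6124; P(strain 1) ≈ 0.1502, P(strain 2) ≈ 0.4430, P(strain 3) ≈ 0.4068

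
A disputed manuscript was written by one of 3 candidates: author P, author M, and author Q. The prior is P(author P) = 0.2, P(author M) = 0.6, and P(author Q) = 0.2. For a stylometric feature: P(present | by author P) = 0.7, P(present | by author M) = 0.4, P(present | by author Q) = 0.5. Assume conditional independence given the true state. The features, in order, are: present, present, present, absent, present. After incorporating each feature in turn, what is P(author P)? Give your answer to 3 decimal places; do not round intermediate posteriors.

After 'present': normaliser = 0.7·0.2000 + 0.4·0.6000 + 0.5·0.2000; P(author P) ≈ 0.2917, P(author M) ≈ 0.5000, P(author Q) ≈ 0.2083
After 'present': normaliser = 0.7·0.2917 + 0.4·0.5000 + 0.5·0.2083; P(author P) ≈ 0.4016, P(author M) ≈ 0.3934, P(author Q) ≈ 0.2049
After 'present': normaliser = 0.7·0.4016 + 0.4·0.3934 + 0.5·0.2049; P(author P) ≈ 0.5197, P(author M) ≈ 0.2909, P(author Q) ≈ 0.1894
After 'absent': normaliser = 0.3·0.5197 + 0.6·0.2909 + 0.5·0.1894; P(author P) ≈ 0.3667, P(author M) ≈ 0.4105, P(author Q) ≈ 0.2227
After 'present': normaliser = 0.7·0.3667 + 0.4·0.4105 + 0.5·0.2227; P(author P) ≈ 0.4823, P(author M) ≈ 0.3085, P(author Q) ≈ 0.2092

0.482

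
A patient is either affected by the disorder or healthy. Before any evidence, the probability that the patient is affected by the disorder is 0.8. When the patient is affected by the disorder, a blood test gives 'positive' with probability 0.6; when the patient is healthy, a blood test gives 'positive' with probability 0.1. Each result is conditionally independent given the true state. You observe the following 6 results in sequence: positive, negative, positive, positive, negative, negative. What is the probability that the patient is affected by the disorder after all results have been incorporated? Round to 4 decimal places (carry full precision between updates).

After 'positive': P(affected) = 0.6·0.8000 / (0.6·0.8000 + 0.1·0.2000) ≈ 0.9600
After 'negative': P(affected) = 0.4·0.9600 / (0.4·0.9600 + 0.9·0.0400) ≈ 0.9143
After 'positive': P(affected) = 0.6·0.9143 / (0.6·0.9143 + 0.1·0.0857) ≈ 0.9846
After 'positive': P(affected) = 0.6·0.9846 / (0.6·0.9846 + 0.1·0.0154) ≈ 0.9974
After 'negative': P(affected) = 0.4·0.9974 / (0.4·0.9974 + 0.9·0.0026) ≈ 0.9942
After 'negative': P(affected) = 0.4·0.9942 / (0.4·0.9942 + 0.9·0.0058) ≈ 0.9870

0.9870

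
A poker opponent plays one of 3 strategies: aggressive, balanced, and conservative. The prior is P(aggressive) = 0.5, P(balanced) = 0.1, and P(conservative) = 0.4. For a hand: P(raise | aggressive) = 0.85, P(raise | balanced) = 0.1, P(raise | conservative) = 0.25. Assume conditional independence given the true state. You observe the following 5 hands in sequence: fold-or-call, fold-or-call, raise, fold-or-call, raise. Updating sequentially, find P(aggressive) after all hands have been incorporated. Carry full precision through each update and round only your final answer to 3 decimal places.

After 'fold-or-call': normaliser = 0.15·0.5000 + 0.9·0.1000 + 0.75·0.4000; P(aggressive) ≈ 0.1613, P(balanced) ≈ 0.1935, P(conservative) ≈ 0.6452
After 'fold-or-call': normaliser = 0.15·0.1613 + 0.9·0.1935 + 0.75·0.6452; P(aggressive) ≈ 0.0355, P(balanced) ≈ 0.2553, P(conservative) ≈ 0.7092
After 'raise': normaliser = 0.85·0.0355 + 0.1·0.2553 + 0.25·0.7092; P(aggressive) ≈ 0.1294, P(balanced) ≈ 0.1096, P(conservative) ≈ 0.7610
After 'fold-or-call': normaliser = 0.15·0.1294 + 0.9·0.1096 + 0.75·0.7610; P(aggressive) ≈ 0.0282, P(balanced) ≈ 0.1432, P(conservative) ≈ 0.8286
After 'raise': normaliser = 0.85·0.0282 + 0.1·0.1432 + 0.25·0.8286; P(aggressive) ≈ 0.0976, P(balanced) ≈ 0.0583, P(conservative) ≈ 0.8441

0.098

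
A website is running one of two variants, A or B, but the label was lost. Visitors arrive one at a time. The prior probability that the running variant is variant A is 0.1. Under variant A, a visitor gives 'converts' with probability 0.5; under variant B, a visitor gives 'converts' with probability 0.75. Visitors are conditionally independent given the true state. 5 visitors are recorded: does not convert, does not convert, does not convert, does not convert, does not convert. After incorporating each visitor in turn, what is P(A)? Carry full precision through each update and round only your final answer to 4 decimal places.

After 'does not convert': P(A) = 0.5·0.1000 / (0.5·0.1000 + 0.25·0.9000) ≈ 0.1818
After 'does not convert': P(A) = 0.5·0.1818 / (0.5·0.1818 + 0.25·0.8182) ≈ 0.3077
After 'does not convert': P(A) = 0.5·0.3077 / (0.5·0.3077 + 0.25·0.6923) ≈ 0.4706
After 'does not convert': P(A) = 0.5·0.4706 / (0.5·0.4706 + 0.25·0.5294) ≈ 0.6400
After 'does not convert': P(A) = 0.5·0.6400 / (0.5·0.6400 + 0.25·0.3600) ≈ 0.7805

0.7805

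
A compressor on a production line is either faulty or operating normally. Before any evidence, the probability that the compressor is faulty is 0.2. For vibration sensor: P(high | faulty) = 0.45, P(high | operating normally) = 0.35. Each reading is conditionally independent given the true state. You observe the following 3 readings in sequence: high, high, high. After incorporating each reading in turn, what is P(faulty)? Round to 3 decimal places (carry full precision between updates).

0.347

After 'high': P(faulty) = 0.45·0.2000 / (0.45·0.2000 + 0.35·0.8000) ≈ 0.2432
After 'high': P(faulty) = 0.45·0.2432 / (0.45·0.2432 + 0.35·0.7568) ≈ 0.2924
After 'high': P(faulty) = 0.45·0.2924 / (0.45·0.2924 + 0.35·0.7076) ≈ 0.3470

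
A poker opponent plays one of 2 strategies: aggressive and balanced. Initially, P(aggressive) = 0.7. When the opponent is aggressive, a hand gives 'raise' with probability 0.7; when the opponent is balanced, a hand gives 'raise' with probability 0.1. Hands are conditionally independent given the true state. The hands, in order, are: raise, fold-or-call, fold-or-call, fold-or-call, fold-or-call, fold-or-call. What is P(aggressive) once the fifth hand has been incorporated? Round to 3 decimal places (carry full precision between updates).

After 'raise': P(aggressive) = 0.7·0.7000 / (0.7·0.7000 + 0.1·0.3000) ≈ 0.9423
After 'fold-or-call': P(aggressive) = 0.3·0.9423 / (0.3·0.9423 + 0.9·0.0577) ≈ 0.8448
After 'fold-or-call': P(aggressive) = 0.3·0.8448 / (0.3·0.8448 + 0.9·0.1552) ≈ 0.6447
After 'fold-or-call': P(aggressive) = 0.3·0.6447 / (0.3·0.6447 + 0.9·0.3553) ≈ 0.3769
After 'fold-or-call': P(aggressive) = 0.3·0.3769 / (0.3·0.3769 + 0.9·0.6231) ≈ 0.1678

0.168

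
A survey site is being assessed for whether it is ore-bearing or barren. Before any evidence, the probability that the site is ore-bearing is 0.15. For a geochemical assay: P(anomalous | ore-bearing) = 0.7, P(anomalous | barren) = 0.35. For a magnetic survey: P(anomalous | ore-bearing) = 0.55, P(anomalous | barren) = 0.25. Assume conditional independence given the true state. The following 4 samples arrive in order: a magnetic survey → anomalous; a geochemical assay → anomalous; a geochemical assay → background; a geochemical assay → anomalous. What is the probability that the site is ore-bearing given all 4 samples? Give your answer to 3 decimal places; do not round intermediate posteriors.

After a magnetic survey='anomalous': P(ore) = 0.55·0.1500 / (0.55·0.1500 + 0.25·0.8500) ≈ 0.2797
After a geochemical assay='anomalous': P(ore) = 0.7·0.2797 / (0.7·0.2797 + 0.35·0.7203) ≈ 0.4371
After a geochemical assay='background': P(ore) = 0.3·0.4371 / (0.3·0.4371 + 0.65·0.5629) ≈ 0.2638
After a geochemical assay='anomalous': P(ore) = 0.7·0.2638 / (0.7·0.2638 + 0.35·0.7362) ≈ 0.4175

0.418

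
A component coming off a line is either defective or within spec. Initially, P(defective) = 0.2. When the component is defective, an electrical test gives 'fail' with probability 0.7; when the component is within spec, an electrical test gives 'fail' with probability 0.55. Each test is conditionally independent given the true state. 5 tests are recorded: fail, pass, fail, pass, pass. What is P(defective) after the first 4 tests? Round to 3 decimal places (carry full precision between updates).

After 'fail': P(defective) = 0.7·0.2000 / (0.7·0.2000 + 0.55·0.8000) ≈ 0.2414
After 'pass': P(defective) = 0.3·0.2414 / (0.3·0.2414 + 0.45·0.7586) ≈ 0.1750
After 'fail': P(defective) = 0.7·0.1750 / (0.7·0.1750 + 0.55·0.8250) ≈ 0.2126
After 'pass': P(defective) = 0.3·0.2126 / (0.3·0.2126 + 0.45·0.7874) ≈ 0.1525

0.153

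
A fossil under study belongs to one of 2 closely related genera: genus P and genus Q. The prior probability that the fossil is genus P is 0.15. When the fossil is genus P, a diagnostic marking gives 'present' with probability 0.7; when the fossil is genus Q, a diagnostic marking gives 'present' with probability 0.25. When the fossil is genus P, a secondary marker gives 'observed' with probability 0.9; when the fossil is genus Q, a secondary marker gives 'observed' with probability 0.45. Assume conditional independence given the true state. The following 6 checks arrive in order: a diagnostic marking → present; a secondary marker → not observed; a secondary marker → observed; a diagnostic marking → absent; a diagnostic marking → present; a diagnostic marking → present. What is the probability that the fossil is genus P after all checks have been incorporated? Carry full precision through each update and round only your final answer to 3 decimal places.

Each posterior becomes the prior for the next update.
After a diagnostic marking='present': P(genus P) = 0.7·0.1500 / (0.7·0.1500 + 0.25·0.8500) ≈ 0.3307
After a secondary marker='not observed': P(genus P) = 0.1·0.3307 / (0.1·0.3307 + 0.55·0.6693) ≈ 0.0824
After a secondary marker='observed': P(genus P) = 0.9·0.0824 / (0.9·0.0824 + 0.45·0.9176) ≈ 0.1523
After a diagnostic marking='absent': P(genus P) = 0.3·0.1523 / (0.3·0.1523 + 0.75·0.8477) ≈ 0.0671
After a diagnostic marking='present': P(genus P) = 0.7·0.0671 / (0.7·0.0671 + 0.25·0.9329) ≈ 0.1675
After a diagnostic marking='present': P(genus P) = 0.7·0.1675 / (0.7·0.1675 + 0.25·0.8325) ≈ 0.3604

0.360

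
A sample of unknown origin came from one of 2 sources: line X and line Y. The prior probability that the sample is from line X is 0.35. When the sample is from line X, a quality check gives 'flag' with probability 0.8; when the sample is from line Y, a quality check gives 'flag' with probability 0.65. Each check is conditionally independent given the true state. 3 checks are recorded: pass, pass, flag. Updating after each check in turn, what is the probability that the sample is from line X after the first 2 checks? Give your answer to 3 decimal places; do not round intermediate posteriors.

0.150

After 'pass': P(line X) = 0.2·0.3500 / (0.2·0.3500 + 0.35·0.6500) ≈ 0.2353
After 'pass': P(line X) = 0.2·0.2353 / (0.2·0.2353 + 0.35·0.7647) ≈ 0.1495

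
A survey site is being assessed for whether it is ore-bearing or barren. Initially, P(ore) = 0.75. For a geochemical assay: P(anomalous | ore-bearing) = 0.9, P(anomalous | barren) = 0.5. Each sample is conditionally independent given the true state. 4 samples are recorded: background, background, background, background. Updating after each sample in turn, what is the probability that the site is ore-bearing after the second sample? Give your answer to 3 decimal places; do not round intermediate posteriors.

0.107

Apply Bayes' rule sequentially, carrying P(ore) forward.
After 'background': P(ore) = 0.1·0.7500 / (0.1·0.7500 + 0.5·0.2500) ≈ 0.3750
After 'background': P(ore) = 0.1·0.3750 / (0.1·0.3750 + 0.5·0.6250) ≈ 0.1071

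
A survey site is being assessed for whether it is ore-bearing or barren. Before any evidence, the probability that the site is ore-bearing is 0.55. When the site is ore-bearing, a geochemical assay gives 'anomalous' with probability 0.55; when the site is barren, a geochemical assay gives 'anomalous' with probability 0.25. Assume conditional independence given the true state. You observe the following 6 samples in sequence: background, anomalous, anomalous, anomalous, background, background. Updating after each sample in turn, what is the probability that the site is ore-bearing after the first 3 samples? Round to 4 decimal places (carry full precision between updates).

0.7802

After 'background': P(ore) = 0.45·0.5500 / (0.45·0.5500 + 0.75·0.4500) ≈ 0.4231
After 'anomalous': P(ore) = 0.55·0.4231 / (0.55·0.4231 + 0.25·0.5769) ≈ 0.6173
After 'anomalous': P(ore) = 0.55·0.6173 / (0.55·0.6173 + 0.25·0.3827) ≈ 0.7802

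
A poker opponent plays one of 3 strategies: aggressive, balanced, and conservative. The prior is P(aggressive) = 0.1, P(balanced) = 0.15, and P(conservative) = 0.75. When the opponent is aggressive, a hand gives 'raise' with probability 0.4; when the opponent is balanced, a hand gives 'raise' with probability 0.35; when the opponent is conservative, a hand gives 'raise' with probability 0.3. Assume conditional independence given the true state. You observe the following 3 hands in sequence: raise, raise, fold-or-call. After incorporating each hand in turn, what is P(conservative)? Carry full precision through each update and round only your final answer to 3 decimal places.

After 'raise': normaliser = 0.4·0.1000 + 0.35·0.1500 + 0.3·0.7500; P(aggressive) ≈ 0.1260, P(balanced) ≈ 0.1654, P(conservative) ≈ 0.7087
After 'raise': normaliser = 0.4·0.1260 + 0.35·0.1654 + 0.3·0.7087; P(aggressive) ≈ 0.1571, P(balanced) ≈ 0.1804, P(conservative) ≈ 0.6626
After 'fold-or-call': normaliser = 0.6·0.1571 + 0.65·0.1804 + 0.7·0.6626; P(aggressive) ≈ 0.1395, P(balanced) ≈ 0.1736, P(conservative) ≈ 0.6868

0.687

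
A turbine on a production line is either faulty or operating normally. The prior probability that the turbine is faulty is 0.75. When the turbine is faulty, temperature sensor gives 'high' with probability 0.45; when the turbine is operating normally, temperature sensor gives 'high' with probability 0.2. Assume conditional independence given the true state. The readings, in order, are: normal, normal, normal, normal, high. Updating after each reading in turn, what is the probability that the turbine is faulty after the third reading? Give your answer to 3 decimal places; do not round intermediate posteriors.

After 'normal': P(faulty) = 0.55·0.7500 / (0.55·0.7500 + 0.8·0.2500) ≈ 0.6735
After 'normal': P(faulty) = 0.55·0.6735 / (0.55·0.6735 + 0.8·0.3265) ≈ 0.5864
After 'normal': P(faulty) = 0.55·0.5864 / (0.55·0.5864 + 0.8·0.4136) ≈ 0.4936

0.494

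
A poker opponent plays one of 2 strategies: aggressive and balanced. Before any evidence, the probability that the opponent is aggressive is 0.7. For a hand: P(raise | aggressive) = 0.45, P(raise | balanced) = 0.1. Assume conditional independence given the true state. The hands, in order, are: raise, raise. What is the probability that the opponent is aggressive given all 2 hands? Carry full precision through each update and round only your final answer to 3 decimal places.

0.979

After 'raise': P(aggressive) = 0.45·0.7000 / (0.45·0.7000 + 0.1·0.3000) ≈ 0.9130
After 'raise': P(aggressive) = 0.45·0.9130 / (0.45·0.9130 + 0.1·0.0870) ≈ 0.9793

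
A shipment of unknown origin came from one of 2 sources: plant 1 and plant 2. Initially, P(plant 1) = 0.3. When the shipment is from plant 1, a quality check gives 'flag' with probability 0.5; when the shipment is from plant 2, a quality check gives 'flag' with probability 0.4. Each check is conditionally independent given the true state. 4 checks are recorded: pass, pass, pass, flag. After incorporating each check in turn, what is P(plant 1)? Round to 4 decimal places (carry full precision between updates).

After 'pass': P(plant 1) = 0.5·0.3000 / (0.5·0.3000 + 0.6·0.7000) ≈ 0.2632
After 'pass': P(plant 1) = 0.5·0.2632 / (0.5·0.2632 + 0.6·0.7368) ≈ 0.2294
After 'pass': P(plant 1) = 0.5·0.2294 / (0.5·0.2294 + 0.6·0.7706) ≈ 0.1987
After 'flag': P(plant 1) = 0.5·0.1987 / (0.5·0.1987 + 0.4·0.8013) ≈ 0.2367

0.2367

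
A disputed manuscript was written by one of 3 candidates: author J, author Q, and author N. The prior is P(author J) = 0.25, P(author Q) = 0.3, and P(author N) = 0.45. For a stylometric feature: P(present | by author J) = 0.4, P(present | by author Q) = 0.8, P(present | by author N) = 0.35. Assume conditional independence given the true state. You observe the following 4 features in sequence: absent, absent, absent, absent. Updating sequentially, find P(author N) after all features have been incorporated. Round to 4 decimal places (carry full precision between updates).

0.7096

Each posterior becomes the prior for the next update.
After 'absent': normaliser = 0.6·0.2500 + 0.2·0.3000 + 0.65·0.4500; P(author J) ≈ 0.2985, P(author Q) ≈ 0.1194, P(author N) ≈ 0.5821
After 'absent': normaliser = 0.6·0.2985 + 0.2·0.1194 + 0.65·0.5821; P(author J) ≈ 0.3081, P(author Q) ≈ 0.0411, P(author N) ≈ 0.6508
After 'absent': normaliser = 0.6·0.3081 + 0.2·0.0411 + 0.65·0.6508; P(author J) ≈ 0.3000, P(author Q) ≈ 0.0133, P(author N) ≈ 0.6866
After 'absent': normaliser = 0.6·0.3000 + 0.2·0.0133 + 0.65·0.6866; P(author J) ≈ 0.2862, P(author Q) ≈ 0.0042, P(author N) ≈ 0.7096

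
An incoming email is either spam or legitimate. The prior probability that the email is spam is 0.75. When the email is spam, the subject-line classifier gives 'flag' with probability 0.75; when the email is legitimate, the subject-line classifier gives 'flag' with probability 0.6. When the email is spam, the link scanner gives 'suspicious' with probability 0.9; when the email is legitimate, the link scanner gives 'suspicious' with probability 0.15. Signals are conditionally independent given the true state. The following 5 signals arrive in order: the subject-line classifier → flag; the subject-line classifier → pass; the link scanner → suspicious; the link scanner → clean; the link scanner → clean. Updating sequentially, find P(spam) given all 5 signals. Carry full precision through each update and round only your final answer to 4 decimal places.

0.1629

Apply Bayes' rule sequentially, carrying P(spam) forward.
After the subject-line classifier='flag': P(spam) = 0.75·0.7500 / (0.75·0.7500 + 0.6·0.2500) ≈ 0.7895
After the subject-line classifier='pass': P(spam) = 0.25·0.7895 / (0.25·0.7895 + 0.4·0.2105) ≈ 0.7009
After the link scanner='suspicious': P(spam) = 0.9·0.7009 / (0.9·0.7009 + 0.15·0.2991) ≈ 0.9336
After the link scanner='clean': P(spam) = 0.1·0.9336 / (0.1·0.9336 + 0.85·0.0664) ≈ 0.6233
After the link scanner='clean': P(spam) = 0.1·0.6233 / (0.1·0.6233 + 0.85·0.3767) ≈ 0.1629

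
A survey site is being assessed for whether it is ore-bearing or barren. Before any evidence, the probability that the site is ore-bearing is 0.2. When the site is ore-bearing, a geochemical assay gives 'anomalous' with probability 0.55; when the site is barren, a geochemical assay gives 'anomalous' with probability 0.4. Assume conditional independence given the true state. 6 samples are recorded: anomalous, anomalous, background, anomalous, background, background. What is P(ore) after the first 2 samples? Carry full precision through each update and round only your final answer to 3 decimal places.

0.321

Apply Bayes' rule sequentially, carrying P(ore) forward.
After 'anomalous': P(ore) = 0.55·0.2000 / (0.55·0.2000 + 0.4·0.8000) ≈ 0.2558
After 'anomalous': P(ore) = 0.55·0.2558 / (0.55·0.2558 + 0.4·0.7442) ≈ 0.3210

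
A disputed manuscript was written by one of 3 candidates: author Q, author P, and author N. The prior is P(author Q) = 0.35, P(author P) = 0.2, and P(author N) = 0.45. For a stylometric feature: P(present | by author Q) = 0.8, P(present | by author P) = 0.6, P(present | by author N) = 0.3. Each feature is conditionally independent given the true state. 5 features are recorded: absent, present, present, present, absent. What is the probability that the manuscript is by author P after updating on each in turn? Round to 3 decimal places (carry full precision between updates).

0.345

After 'absent': normaliser = 0.2·0.3500 + 0.4·0.2000 + 0.7·0.4500; P(author Q) ≈ 0.1505, P(author P) ≈ 0.1720, P(author N) ≈ 0.6774
After 'present': normaliser = 0.8·0.1505 + 0.6·0.1720 + 0.3·0.6774; P(author Q) ≈ 0.2821, P(author P) ≈ 0.2418, P(author N) ≈ 0.4761
After 'present': normaliser = 0.8·0.2821 + 0.6·0.2418 + 0.3·0.4761; P(author Q) ≈ 0.4394, P(author P) ≈ 0.2825, P(author N) ≈ 0.2781
After 'present': normaliser = 0.8·0.4394 + 0.6·0.2825 + 0.3·0.2781; P(author Q) ≈ 0.5816, P(author P) ≈ 0.2804, P(author N) ≈ 0.1380
After 'absent': normaliser = 0.2·0.5816 + 0.4·0.2804 + 0.7·0.1380; P(author Q) ≈ 0.3578, P(author P) ≈ 0.3450, P(author N) ≈ 0.2972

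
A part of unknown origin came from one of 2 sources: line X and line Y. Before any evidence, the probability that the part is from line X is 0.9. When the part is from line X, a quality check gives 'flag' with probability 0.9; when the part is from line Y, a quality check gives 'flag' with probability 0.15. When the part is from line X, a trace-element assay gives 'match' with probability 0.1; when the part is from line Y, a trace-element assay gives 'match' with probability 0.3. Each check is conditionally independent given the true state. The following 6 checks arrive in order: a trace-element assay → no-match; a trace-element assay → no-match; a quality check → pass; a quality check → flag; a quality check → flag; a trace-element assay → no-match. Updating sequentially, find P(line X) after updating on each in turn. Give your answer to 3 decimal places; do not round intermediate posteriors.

After a trace-element assay='no-match': P(line X) = 0.9·0.9000 / (0.9·0.9000 + 0.7·0.1000) ≈ 0.9205
After a trace-element assay='no-match': P(line X) = 0.9·0.9205 / (0.9·0.9205 + 0.7·0.0795) ≈ 0.9370
After a quality check='pass': P(line X) = 0.1·0.9370 / (0.1·0.9370 + 0.85·0.0630) ≈ 0.6364
After a quality check='flag': P(line X) = 0.9·0.6364 / (0.9·0.6364 + 0.15·0.3636) ≈ 0.9131
After a quality check='flag': P(line X) = 0.9·0.9131 / (0.9·0.9131 + 0.15·0.0869) ≈ 0.9844
After a trace-element assay='no-match': P(line X) = 0.9·0.9844 / (0.9·0.9844 + 0.7·0.0156) ≈ 0.9878

0.988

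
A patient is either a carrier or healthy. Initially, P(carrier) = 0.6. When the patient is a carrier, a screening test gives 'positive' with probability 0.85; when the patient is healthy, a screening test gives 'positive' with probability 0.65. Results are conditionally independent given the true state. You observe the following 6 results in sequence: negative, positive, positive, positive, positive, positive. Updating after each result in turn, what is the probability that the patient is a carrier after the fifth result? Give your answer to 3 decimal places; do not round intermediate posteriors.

Each posterior becomes the prior for the next update.
After 'negative': P(carrier) = 0.15·0.6000 / (0.15·0.6000 + 0.35·0.4000) ≈ 0.3913
After 'positive': P(carrier) = 0.85·0.3913 / (0.85·0.3913 + 0.65·0.6087) ≈ 0.4567
After 'positive': P(carrier) = 0.85·0.4567 / (0.85·0.4567 + 0.65·0.5433) ≈ 0.5237
After 'positive': P(carrier) = 0.85·0.5237 / (0.85·0.5237 + 0.65·0.4763) ≈ 0.5898
After 'positive': P(carrier) = 0.85·0.5898 / (0.85·0.5898 + 0.65·0.4102) ≈ 0.6528

0.653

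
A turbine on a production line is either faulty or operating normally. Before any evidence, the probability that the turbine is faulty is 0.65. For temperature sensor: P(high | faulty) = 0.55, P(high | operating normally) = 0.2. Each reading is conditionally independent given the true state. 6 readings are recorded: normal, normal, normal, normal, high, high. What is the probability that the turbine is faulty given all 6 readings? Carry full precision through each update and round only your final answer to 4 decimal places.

0.5844

Apply Bayes' rule sequentially, carrying P(faulty) forward.
After 'normal': P(faulty) = 0.45·0.6500 / (0.45·0.6500 + 0.8·0.3500) ≈ 0.5109
After 'normal': P(faulty) = 0.45·0.5109 / (0.45·0.5109 + 0.8·0.4891) ≈ 0.3701
After 'normal': P(faulty) = 0.45·0.3701 / (0.45·0.3701 + 0.8·0.6299) ≈ 0.2484
After 'normal': P(faulty) = 0.45·0.2484 / (0.45·0.2484 + 0.8·0.7516) ≈ 0.1568
After 'high': P(faulty) = 0.55·0.1568 / (0.55·0.1568 + 0.2·0.8432) ≈ 0.3383
After 'high': P(faulty) = 0.55·0.3383 / (0.55·0.3383 + 0.2·0.6617) ≈ 0.5844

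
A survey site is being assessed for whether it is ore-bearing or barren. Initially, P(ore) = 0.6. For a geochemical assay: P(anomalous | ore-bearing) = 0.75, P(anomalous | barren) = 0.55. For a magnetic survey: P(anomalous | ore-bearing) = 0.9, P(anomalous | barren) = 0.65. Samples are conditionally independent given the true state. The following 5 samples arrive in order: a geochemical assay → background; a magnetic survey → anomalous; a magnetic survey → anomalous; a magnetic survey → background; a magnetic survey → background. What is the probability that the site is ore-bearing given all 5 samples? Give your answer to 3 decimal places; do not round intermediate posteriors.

0.115

After a geochemical assay='background': P(ore) = 0.25·0.6000 / (0.25·0.6000 + 0.45·0.4000) ≈ 0.4545
After a magnetic survey='anomalous': P(ore) = 0.9·0.4545 / (0.9·0.4545 + 0.65·0.5455) ≈ 0.5357
After a magnetic survey='anomalous': P(ore) = 0.9·0.5357 / (0.9·0.5357 + 0.65·0.4643) ≈ 0.6150
After a magnetic survey='background': P(ore) = 0.1·0.6150 / (0.1·0.6150 + 0.35·0.3850) ≈ 0.3134
After a magnetic survey='background': P(ore) = 0.1·0.3134 / (0.1·0.3134 + 0.35·0.6866) ≈ 0.1154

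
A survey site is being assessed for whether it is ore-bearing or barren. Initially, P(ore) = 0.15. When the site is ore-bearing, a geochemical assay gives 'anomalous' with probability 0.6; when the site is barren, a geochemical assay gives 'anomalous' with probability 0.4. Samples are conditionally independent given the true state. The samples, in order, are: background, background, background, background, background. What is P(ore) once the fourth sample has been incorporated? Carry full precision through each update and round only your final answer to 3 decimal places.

0.034

After 'background': P(ore) = 0.4·0.1500 / (0.4·0.1500 + 0.6·0.8500) ≈ 0.1053
After 'background': P(ore) = 0.4·0.1053 / (0.4·0.1053 + 0.6·0.8947) ≈ 0.0727
After 'background': P(ore) = 0.4·0.0727 / (0.4·0.0727 + 0.6·0.9273) ≈ 0.0497
After 'background': P(ore) = 0.4·0.0497 / (0.4·0.0497 + 0.6·0.9503) ≈ 0.0337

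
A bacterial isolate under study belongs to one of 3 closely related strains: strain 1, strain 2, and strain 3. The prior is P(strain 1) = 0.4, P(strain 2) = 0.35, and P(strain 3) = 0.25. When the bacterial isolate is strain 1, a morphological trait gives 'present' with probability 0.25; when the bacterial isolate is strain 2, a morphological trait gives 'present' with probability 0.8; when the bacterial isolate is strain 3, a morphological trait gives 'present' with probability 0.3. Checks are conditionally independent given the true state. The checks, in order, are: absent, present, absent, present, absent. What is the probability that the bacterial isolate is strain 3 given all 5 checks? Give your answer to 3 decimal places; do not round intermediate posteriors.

Apply Bayes' rule sequentially, carrying P(strain 3) forward.
After 'absent': normaliser = 0.75·0.4000 + 0.2·0.3500 + 0.7·0.2500; P(strain 1) ≈ 0.5505, P(strain 2) ≈ 0.1284, P(strain 3) ≈ 0.3211
After 'present': normaliser = 0.25·0.5505 + 0.8·0.1284 + 0.3·0.3211; P(strain 1) ≈ 0.4087, P(strain 2) ≈ 0.3052, P(strain 3) ≈ 0.2861
After 'absent': normaliser = 0.75·0.4087 + 0.2·0.3052 + 0.7·0.2861; P(strain 1) ≈ 0.5398, P(strain 2) ≈ 0.1075, P(strain 3) ≈ 0.3527
After 'present': normaliser = 0.25·0.5398 + 0.8·0.1075 + 0.3·0.3527; P(strain 1) ≈ 0.4130, P(strain 2) ≈ 0.2632, P(strain 3) ≈ 0.3238
After 'absent': normaliser = 0.75·0.4130 + 0.2·0.2632 + 0.7·0.3238; P(strain 1) ≈ 0.5259, P(strain 2) ≈ 0.0893, P(strain 3) ≈ 0.3848

0.385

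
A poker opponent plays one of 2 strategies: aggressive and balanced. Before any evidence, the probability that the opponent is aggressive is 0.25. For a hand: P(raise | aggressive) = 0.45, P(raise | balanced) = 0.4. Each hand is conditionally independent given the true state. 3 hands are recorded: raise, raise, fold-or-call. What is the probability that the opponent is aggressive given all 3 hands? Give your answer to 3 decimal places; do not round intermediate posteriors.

After 'raise': P(aggressive) = 0.45·0.2500 / (0.45·0.2500 + 0.4·0.7500) ≈ 0.2727
After 'raise': P(aggressive) = 0.45·0.2727 / (0.45·0.2727 + 0.4·0.7273) ≈ 0.2967
After 'fold-or-call': P(aggressive) = 0.55·0.2967 / (0.55·0.2967 + 0.6·0.7033) ≈ 0.2789

0.279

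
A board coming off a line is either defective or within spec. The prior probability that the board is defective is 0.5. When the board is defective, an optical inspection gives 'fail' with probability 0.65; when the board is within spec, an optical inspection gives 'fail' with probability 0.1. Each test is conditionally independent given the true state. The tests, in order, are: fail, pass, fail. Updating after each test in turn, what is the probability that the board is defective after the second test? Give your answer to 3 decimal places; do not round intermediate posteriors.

0.717

After 'fail': P(defective) = 0.65·0.5000 / (0.65·0.5000 + 0.1·0.5000) ≈ 0.8667
After 'pass': P(defective) = 0.35·0.8667 / (0.35·0.8667 + 0.9·0.1333) ≈ 0.7165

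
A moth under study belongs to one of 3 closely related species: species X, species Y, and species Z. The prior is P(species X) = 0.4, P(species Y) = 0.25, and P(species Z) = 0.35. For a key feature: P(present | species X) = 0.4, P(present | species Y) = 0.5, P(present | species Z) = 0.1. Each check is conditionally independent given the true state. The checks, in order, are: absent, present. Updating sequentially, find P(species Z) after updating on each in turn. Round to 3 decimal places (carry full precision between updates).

0.166

After 'absent': normaliser = 0.6·0.4000 + 0.5·0.2500 + 0.9·0.3500; P(species X) ≈ 0.3529, P(species Y) ≈ 0.1838, P(species Z) ≈ 0.4632
After 'present': normaliser = 0.4·0.3529 + 0.5·0.1838 + 0.1·0.4632; P(species X) ≈ 0.5053, P(species Y) ≈ 0.3289, P(species Z) ≈ 0.1658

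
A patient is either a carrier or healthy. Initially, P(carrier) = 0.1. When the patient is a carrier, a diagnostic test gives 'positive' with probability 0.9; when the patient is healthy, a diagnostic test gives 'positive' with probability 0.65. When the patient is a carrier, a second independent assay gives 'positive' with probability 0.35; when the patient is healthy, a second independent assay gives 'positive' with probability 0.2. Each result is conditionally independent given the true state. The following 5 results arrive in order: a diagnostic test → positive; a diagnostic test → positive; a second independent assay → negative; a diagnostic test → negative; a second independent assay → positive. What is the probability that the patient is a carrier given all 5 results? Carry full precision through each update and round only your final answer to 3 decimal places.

After a diagnostic test='positive': P(carrier) = 0.9·0.1000 / (0.9·0.1000 + 0.65·0.9000) ≈ 0.1333
After a diagnostic test='positive': P(carrier) = 0.9·0.1333 / (0.9·0.1333 + 0.65·0.8667) ≈ 0.1756
After a second independent assay='negative': P(carrier) = 0.65·0.1756 / (0.65·0.1756 + 0.8·0.8244) ≈ 0.1475
After a diagnostic test='negative': P(carrier) = 0.1·0.1475 / (0.1·0.1475 + 0.35·0.8525) ≈ 0.0471
After a second independent assay='positive': P(carrier) = 0.35·0.0471 / (0.35·0.0471 + 0.2·0.9529) ≈ 0.0796

0.080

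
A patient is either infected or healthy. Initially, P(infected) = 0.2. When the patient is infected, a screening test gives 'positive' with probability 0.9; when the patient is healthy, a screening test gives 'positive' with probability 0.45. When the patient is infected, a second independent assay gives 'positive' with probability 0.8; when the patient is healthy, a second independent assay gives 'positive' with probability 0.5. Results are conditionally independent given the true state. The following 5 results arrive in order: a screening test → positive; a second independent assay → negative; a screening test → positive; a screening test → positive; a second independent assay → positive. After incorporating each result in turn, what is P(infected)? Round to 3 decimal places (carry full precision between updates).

Apply Bayes' rule sequentially, carrying P(infected) forward.
After a screening test='positive': P(infected) = 0.9·0.2000 / (0.9·0.2000 + 0.45·0.8000) ≈ 0.3333
After a second independent assay='negative': P(infected) = 0.2·0.3333 / (0.2·0.3333 + 0.5·0.6667) ≈ 0.1667
After a screening test='positive': P(infected) = 0.9·0.1667 / (0.9·0.1667 + 0.45·0.8333) ≈ 0.2857
After a screening test='positive': P(infected) = 0.9·0.2857 / (0.9·0.2857 + 0.45·0.7143) ≈ 0.4444
After a second independent assay='positive': P(infected) = 0.8·0.4444 / (0.8·0.4444 + 0.5·0.5556) ≈ 0.5614

0.561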